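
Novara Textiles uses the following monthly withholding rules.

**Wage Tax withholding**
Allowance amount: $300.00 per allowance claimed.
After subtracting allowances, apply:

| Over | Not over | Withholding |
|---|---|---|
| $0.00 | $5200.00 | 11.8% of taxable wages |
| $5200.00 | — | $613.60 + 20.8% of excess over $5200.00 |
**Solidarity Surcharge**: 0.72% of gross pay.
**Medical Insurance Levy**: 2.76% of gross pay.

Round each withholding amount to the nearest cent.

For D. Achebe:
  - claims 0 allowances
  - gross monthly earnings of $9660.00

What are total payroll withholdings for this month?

$1877.45

Wage Tax: taxable = $9660.00
  $613.60 + 20.8% × ($9660.00 − $5200.00) = $613.60 + 20.8% × $4460.00 = $1541.28
Solidarity Surcharge: 0.72% × $9660.00 = $69.55
Medical Insurance Levy: 2.76% × $9660.00 = $266.62
Total: $1541.28 + $69.55 + $266.62 = $1877.45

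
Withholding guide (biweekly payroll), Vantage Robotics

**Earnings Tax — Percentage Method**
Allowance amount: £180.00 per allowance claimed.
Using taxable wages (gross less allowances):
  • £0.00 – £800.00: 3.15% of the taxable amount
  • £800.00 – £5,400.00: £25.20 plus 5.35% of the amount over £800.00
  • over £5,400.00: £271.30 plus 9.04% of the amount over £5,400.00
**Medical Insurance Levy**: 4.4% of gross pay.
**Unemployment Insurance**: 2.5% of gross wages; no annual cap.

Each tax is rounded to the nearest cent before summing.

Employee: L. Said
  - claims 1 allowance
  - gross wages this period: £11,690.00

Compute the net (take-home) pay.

Earnings Tax: taxable = £11,690.00 − 1×£180.00 = £11,510.00
  £271.30 + 9.04% × (£11,510.00 − £5,400.00) = £271.30 + 9.04% × £6,110.00 = £823.64
Medical Insurance Levy: 4.4% × £11,690.00 = £514.36
Unemployment Insurance: 2.5% × £11,690.00 = £292.25
Total withheld: £823.64 + £514.36 + £292.25 = £1,630.25
Net pay: £11,690.00 − £1,630.25 = £10,059.75

£10,059.75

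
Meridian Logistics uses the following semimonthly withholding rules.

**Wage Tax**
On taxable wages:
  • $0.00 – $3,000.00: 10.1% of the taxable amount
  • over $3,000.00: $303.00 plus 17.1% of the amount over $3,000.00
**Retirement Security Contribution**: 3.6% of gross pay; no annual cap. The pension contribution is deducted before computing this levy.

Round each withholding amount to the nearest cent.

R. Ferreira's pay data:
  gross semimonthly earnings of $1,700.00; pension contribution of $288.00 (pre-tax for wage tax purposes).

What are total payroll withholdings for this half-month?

$193.44

Wage Tax: taxable = $1,700.00 − $288.00 = $1,412.00
  10.1% × $1,412.00 = $142.61
Retirement Security Contribution: 3.6% × $1,412.00 = $50.83
Total: $142.61 + $50.83 = $193.44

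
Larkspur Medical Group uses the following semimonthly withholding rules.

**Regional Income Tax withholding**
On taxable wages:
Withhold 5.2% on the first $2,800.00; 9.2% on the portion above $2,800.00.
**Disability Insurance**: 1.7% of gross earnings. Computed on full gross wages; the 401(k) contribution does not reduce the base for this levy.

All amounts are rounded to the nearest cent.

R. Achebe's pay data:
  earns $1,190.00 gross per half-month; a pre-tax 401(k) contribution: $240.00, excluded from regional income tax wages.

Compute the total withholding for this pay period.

$69.63

Regional Income Tax: taxable = $1,190.00 − $240.00 = $950.00
  5.2% × $950.00 = $49.40
Disability Insurance: 1.7% × $1,190.00 = $20.23
Total: $49.40 + $20.23 = $69.63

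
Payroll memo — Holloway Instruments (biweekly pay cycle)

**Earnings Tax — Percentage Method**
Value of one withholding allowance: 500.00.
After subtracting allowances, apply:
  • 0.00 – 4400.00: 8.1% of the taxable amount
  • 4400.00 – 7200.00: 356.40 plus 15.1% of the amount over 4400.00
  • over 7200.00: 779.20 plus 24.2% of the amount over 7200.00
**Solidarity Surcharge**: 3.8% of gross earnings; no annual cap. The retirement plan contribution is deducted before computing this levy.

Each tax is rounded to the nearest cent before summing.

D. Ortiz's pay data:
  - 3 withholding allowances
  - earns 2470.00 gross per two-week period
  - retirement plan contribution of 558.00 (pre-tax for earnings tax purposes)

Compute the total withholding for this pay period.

106.03

Earnings Tax: taxable = 2470.00 − 558.00 − 3×500.00 = 412.00
  8.1% × 412.00 = 33.37
Solidarity Surcharge: 3.8% × 1912.00 = 72.66
Total: 33.37 + 72.66 = 106.03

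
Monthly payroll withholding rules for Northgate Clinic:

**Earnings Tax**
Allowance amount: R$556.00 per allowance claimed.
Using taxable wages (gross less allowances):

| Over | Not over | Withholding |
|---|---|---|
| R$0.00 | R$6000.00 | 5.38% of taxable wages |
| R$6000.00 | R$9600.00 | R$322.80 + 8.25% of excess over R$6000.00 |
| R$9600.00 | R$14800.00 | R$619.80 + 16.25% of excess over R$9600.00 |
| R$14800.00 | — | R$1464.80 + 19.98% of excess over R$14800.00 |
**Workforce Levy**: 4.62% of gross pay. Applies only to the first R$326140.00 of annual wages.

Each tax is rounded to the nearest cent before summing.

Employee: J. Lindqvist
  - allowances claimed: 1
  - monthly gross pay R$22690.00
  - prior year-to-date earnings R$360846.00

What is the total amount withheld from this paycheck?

Earnings Tax: taxable = R$22690.00 − 1×R$556.00 = R$22134.00
  R$1464.80 + 19.98% × (R$22134.00 − R$14800.00) = R$1464.80 + 19.98% × R$7334.00 = R$2930.13
Workforce Levy: YTD R$360846.00 ≥ cap R$326140.00 → R$0.00
Total: R$2930.13 + R$0.00 = R$2930.13

R$2930.13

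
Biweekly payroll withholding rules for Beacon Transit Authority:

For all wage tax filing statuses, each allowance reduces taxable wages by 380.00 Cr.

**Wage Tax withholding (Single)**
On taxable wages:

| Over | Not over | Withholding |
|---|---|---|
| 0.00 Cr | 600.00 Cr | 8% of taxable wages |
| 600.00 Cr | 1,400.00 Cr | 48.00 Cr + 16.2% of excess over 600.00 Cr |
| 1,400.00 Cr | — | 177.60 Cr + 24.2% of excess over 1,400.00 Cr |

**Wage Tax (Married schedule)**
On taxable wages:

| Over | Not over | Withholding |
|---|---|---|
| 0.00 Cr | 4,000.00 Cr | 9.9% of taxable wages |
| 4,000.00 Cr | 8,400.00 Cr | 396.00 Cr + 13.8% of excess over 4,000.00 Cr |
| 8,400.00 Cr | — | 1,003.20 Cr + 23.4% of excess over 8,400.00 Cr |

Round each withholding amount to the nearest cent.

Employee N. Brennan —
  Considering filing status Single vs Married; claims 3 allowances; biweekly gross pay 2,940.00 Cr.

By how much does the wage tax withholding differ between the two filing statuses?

96.20 Cr

Wage Tax (Single): taxable = 2,940.00 Cr − 3×380.00 Cr = 1,800.00 Cr
  177.60 Cr + 24.2% × (1,800.00 Cr − 1,400.00 Cr) = 177.60 Cr + 24.2% × 400.00 Cr = 274.40 Cr
Wage Tax (Married): taxable = 2,940.00 Cr − 3×380.00 Cr = 1,800.00 Cr
  9.9% × 1,800.00 Cr = 178.20 Cr
Difference: |274.40 Cr − 178.20 Cr| = 96.20 Cr (higher under Single)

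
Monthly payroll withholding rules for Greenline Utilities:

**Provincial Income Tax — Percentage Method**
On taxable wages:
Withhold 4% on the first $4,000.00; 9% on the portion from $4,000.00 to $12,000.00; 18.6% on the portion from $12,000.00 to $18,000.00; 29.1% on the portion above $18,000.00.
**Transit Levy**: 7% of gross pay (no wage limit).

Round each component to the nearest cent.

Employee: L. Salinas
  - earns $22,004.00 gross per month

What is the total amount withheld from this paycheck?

Provincial Income Tax: taxable = $22,004.00
  $1,996.00 + 29.1% × ($22,004.00 − $18,000.00) = $1,996.00 + 29.1% × $4,004.00 = $3,161.16
Transit Levy: 7% × $22,004.00 = $1,540.28
Total: $3,161.16 + $1,540.28 = $4,701.44

$4,701.44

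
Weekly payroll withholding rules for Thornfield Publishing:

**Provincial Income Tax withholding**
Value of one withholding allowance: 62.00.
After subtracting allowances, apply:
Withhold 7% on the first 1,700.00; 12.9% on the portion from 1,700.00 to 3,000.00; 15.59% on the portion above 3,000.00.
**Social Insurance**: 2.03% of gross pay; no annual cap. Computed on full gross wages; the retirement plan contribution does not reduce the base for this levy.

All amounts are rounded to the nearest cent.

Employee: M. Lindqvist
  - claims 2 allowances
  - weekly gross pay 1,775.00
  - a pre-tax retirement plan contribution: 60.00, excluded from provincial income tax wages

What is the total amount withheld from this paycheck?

147.40

Provincial Income Tax: taxable = 1,775.00 − 60.00 − 2×62.00 = 1,591.00
  7% × 1,591.00 = 111.37
Social Insurance: 2.03% × 1,775.00 = 36.03
Total: 111.37 + 36.03 = 147.40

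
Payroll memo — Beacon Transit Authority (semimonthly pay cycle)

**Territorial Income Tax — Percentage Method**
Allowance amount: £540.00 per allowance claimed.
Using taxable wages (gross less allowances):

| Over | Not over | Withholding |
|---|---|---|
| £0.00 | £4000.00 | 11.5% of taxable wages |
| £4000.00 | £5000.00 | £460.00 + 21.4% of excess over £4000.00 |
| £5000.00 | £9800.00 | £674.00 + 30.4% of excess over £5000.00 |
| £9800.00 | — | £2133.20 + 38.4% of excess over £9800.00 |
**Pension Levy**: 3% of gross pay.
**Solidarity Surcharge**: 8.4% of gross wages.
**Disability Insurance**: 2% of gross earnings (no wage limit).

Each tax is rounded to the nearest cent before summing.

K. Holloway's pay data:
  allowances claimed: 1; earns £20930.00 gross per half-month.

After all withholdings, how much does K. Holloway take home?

£11925.62

Territorial Income Tax: taxable = £20930.00 − 1×£540.00 = £20390.00
  £2133.20 + 38.4% × (£20390.00 − £9800.00) = £2133.20 + 38.4% × £10590.00 = £6199.76
Pension Levy: 3% × £20930.00 = £627.90
Solidarity Surcharge: 8.4% × £20930.00 = £1758.12
Disability Insurance: 2% × £20930.00 = £418.60
Total withheld: £6199.76 + £627.90 + £1758.12 + £418.60 = £9004.38
Net pay: £20930.00 − £9004.38 = £11925.62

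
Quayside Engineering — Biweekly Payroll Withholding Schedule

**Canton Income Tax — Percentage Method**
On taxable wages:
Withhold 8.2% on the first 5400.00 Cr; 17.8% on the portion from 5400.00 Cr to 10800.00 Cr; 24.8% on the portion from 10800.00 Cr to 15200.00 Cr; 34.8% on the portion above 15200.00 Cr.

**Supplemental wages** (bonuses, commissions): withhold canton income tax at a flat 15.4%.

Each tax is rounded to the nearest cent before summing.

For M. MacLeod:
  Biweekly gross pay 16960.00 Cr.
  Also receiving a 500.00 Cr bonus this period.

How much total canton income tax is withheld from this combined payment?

3184.68 Cr

Canton Income Tax: taxable = 16960.00 Cr
  2495.20 Cr + 34.8% × (16960.00 Cr − 15200.00 Cr) = 2495.20 Cr + 34.8% × 1760.00 Cr = 3107.68 Cr
Supplemental (15.4% flat on bonus): 15.4% × 500.00 Cr = 77.00 Cr
Total canton income tax: 3107.68 Cr + 77.00 Cr = 3184.68 Cr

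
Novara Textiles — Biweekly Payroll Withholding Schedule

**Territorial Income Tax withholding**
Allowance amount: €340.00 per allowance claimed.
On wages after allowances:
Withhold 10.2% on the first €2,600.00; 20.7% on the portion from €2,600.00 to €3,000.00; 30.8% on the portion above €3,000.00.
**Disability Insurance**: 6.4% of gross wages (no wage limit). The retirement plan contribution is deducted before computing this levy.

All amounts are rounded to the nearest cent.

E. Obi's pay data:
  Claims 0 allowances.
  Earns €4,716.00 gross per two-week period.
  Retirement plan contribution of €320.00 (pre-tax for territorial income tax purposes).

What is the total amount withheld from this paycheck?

€1,059.31

Territorial Income Tax: taxable = €4,716.00 − €320.00 = €4,396.00
  €348.00 + 30.8% × (€4,396.00 − €3,000.00) = €348.00 + 30.8% × €1,396.00 = €777.97
Disability Insurance: 6.4% × €4,396.00 = €281.34
Total: €777.97 + €281.34 = €1,059.31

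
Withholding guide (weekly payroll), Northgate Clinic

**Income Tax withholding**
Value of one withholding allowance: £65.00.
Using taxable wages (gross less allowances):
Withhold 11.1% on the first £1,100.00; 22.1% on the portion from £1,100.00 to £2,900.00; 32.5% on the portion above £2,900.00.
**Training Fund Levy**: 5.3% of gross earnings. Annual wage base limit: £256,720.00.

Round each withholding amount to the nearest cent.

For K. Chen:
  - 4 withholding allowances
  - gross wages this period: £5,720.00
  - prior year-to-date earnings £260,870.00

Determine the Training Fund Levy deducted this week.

£0.00

Training Fund Levy: YTD £260,870.00 ≥ cap £256,720.00 → £0.00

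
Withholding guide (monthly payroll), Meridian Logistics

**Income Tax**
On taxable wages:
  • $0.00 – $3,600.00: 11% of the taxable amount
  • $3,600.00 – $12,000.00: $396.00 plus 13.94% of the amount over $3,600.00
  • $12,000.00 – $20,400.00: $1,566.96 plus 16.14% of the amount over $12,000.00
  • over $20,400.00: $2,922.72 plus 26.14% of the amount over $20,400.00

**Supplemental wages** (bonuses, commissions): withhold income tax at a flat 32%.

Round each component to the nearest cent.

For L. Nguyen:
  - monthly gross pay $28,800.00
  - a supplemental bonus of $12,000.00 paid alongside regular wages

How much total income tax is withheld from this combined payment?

$8,958.48

Income Tax: taxable = $28,800.00
  $2,922.72 + 26.14% × ($28,800.00 − $20,400.00) = $2,922.72 + 26.14% × $8,400.00 = $5,118.48
Supplemental (32% flat on bonus): 32% × $12,000.00 = $3,840.00
Total income tax: $5,118.48 + $3,840.00 = $8,958.48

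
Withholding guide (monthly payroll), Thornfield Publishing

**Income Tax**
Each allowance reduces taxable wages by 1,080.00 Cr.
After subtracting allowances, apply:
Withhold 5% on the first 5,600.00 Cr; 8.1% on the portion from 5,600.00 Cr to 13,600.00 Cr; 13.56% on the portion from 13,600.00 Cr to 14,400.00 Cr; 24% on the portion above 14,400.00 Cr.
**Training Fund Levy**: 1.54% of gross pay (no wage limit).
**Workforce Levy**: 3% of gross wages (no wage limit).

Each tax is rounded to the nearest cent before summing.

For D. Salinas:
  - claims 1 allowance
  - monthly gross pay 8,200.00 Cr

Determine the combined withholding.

775.40 Cr

Income Tax: taxable = 8,200.00 Cr − 1×1,080.00 Cr = 7,120.00 Cr
  280.00 Cr + 8.1% × (7,120.00 Cr − 5,600.00 Cr) = 280.00 Cr + 8.1% × 1,520.00 Cr = 403.12 Cr
Training Fund Levy: 1.54% × 8,200.00 Cr = 126.28 Cr
Workforce Levy: 3% × 8,200.00 Cr = 246.00 Cr
Total: 403.12 Cr + 126.28 Cr + 246.00 Cr = 775.40 Cr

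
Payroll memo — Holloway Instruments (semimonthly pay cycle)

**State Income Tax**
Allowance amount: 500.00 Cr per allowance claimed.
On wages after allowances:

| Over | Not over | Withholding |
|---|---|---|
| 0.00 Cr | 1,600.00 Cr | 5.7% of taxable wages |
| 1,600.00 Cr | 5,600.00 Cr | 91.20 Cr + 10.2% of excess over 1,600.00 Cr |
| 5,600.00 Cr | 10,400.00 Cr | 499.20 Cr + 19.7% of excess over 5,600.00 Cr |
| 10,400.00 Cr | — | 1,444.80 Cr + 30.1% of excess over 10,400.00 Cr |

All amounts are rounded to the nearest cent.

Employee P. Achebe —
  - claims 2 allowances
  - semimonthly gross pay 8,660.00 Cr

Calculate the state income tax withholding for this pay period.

State Income Tax: taxable = 8,660.00 Cr − 2×500.00 Cr = 7,660.00 Cr
  499.20 Cr + 19.7% × (7,660.00 Cr − 5,600.00 Cr) = 499.20 Cr + 19.7% × 2,060.00 Cr = 905.02 Cr

905.02 Cr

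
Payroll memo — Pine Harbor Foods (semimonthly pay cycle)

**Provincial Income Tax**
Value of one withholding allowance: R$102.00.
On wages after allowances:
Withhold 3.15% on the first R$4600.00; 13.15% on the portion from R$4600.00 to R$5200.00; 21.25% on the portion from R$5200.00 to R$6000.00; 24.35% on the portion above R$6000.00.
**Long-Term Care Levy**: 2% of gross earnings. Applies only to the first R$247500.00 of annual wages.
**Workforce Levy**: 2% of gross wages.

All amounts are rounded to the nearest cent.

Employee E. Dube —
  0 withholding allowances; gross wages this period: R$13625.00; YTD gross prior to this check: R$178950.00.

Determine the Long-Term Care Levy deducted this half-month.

R$272.50

Long-Term Care Levy: 2% × R$13625.00 = R$272.50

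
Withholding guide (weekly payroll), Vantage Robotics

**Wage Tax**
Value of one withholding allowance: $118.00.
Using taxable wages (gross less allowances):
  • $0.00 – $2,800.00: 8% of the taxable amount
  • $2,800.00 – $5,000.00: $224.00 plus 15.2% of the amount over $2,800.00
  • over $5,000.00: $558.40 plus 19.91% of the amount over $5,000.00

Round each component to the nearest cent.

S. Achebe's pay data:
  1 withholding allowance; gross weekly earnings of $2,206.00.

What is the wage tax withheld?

$167.04

Wage Tax: taxable = $2,206.00 − 1×$118.00 = $2,088.00
  8% × $2,088.00 = $167.04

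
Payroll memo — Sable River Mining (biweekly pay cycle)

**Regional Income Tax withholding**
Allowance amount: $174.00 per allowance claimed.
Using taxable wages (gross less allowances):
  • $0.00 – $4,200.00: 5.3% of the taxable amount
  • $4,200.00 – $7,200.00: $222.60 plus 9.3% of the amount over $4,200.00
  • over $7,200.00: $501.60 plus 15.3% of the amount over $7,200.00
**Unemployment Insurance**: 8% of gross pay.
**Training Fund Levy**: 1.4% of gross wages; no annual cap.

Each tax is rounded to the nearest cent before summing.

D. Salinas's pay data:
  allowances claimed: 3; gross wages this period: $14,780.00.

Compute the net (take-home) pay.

$11,809.21

Regional Income Tax: taxable = $14,780.00 − 3×$174.00 = $14,258.00
  $501.60 + 15.3% × ($14,258.00 − $7,200.00) = $501.60 + 15.3% × $7,058.00 = $1,581.47
Unemployment Insurance: 8% × $14,780.00 = $1,182.40
Training Fund Levy: 1.4% × $14,780.00 = $206.92
Total withheld: $1,581.47 + $1,182.40 + $206.92 = $2,970.79
Net pay: $14,780.00 − $2,970.79 = $11,809.21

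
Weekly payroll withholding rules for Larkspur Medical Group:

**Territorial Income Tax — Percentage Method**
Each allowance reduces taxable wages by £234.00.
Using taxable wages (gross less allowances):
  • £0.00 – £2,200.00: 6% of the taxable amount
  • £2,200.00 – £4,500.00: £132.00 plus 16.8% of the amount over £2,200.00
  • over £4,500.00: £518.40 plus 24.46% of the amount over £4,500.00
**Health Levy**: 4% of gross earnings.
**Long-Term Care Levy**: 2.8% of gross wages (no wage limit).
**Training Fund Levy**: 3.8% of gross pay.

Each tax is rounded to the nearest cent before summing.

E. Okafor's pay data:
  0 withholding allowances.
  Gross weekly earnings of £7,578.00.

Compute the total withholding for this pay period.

Territorial Income Tax: taxable = £7,578.00
  £518.40 + 24.46% × (£7,578.00 − £4,500.00) = £518.40 + 24.46% × £3,078.00 = £1,271.28
Health Levy: 4% × £7,578.00 = £303.12
Long-Term Care Levy: 2.8% × £7,578.00 = £212.18
Training Fund Levy: 3.8% × £7,578.00 = £287.96
Total: £1,271.28 + £303.12 + £212.18 + £287.96 = £2,074.54

£2,074.54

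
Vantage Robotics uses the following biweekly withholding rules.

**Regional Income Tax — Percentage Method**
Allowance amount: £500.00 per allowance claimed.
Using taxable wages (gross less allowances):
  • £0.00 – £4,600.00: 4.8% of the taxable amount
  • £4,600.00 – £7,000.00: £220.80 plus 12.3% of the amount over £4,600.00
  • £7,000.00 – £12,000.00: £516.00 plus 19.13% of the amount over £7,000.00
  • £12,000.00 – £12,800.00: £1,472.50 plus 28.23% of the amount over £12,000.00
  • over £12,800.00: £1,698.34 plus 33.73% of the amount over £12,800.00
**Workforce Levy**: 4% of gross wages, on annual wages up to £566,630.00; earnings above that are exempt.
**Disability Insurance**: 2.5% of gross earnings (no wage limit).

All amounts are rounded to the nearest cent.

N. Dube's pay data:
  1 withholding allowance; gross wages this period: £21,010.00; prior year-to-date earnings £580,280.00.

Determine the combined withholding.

£4,824.17

Regional Income Tax: taxable = £21,010.00 − 1×£500.00 = £20,510.00
  £1,698.34 + 33.73% × (£20,510.00 − £12,800.00) = £1,698.34 + 33.73% × £7,710.00 = £4,298.92
Workforce Levy: YTD £580,280.00 ≥ cap £566,630.00 → £0.00
Disability Insurance: 2.5% × £21,010.00 = £525.25
Total: £4,298.92 + £0.00 + £525.25 = £4,824.17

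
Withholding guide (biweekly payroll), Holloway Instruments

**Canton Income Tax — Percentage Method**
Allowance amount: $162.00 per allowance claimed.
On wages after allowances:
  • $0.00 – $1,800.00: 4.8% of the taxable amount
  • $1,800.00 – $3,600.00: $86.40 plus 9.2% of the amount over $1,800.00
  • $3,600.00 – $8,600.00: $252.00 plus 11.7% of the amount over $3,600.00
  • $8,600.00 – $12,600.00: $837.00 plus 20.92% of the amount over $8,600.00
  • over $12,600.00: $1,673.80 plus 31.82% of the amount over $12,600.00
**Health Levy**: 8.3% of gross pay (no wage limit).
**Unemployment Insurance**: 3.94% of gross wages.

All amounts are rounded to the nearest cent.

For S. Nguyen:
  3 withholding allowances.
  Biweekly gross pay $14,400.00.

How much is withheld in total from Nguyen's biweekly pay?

Canton Income Tax: taxable = $14,400.00 − 3×$162.00 = $13,914.00
  $1,673.80 + 31.82% × ($13,914.00 − $12,600.00) = $1,673.80 + 31.82% × $1,314.00 = $2,091.91
Health Levy: 8.3% × $14,400.00 = $1,195.20
Unemployment Insurance: 3.94% × $14,400.00 = $567.36
Total: $2,091.91 + $1,195.20 + $567.36 = $3,854.47

$3,854.47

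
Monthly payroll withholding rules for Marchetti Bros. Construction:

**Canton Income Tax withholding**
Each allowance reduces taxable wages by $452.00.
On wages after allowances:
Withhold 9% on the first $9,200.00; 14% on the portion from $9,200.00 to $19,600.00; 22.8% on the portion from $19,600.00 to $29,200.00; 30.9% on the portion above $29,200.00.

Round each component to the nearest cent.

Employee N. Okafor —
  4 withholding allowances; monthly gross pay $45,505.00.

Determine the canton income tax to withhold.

Canton Income Tax: taxable = $45,505.00 − 4×$452.00 = $43,697.00
  $4,472.80 + 30.9% × ($43,697.00 − $29,200.00) = $4,472.80 + 30.9% × $14,497.00 = $8,952.37

$8,952.37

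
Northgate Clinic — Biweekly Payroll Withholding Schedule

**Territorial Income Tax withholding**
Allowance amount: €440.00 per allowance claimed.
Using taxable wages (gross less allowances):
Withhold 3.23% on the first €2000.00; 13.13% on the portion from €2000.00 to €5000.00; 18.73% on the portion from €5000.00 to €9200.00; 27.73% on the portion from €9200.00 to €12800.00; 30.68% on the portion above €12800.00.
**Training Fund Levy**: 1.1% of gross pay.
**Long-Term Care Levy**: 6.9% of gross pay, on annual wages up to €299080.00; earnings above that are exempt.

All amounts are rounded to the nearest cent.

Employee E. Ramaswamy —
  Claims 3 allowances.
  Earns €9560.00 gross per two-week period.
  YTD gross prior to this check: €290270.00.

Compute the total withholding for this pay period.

Territorial Income Tax: taxable = €9560.00 − 3×€440.00 = €8240.00
  €458.50 + 18.73% × (€8240.00 − €5000.00) = €458.50 + 18.73% × €3240.00 = €1065.35
Training Fund Levy: 1.1% × €9560.00 = €105.16
Long-Term Care Levy: cap €299080.00 − YTD €290270.00 = €8810.00 subject; 6.9% × €8810.00 = €607.89
Total: €1065.35 + €105.16 + €607.89 = €1778.40

€1778.40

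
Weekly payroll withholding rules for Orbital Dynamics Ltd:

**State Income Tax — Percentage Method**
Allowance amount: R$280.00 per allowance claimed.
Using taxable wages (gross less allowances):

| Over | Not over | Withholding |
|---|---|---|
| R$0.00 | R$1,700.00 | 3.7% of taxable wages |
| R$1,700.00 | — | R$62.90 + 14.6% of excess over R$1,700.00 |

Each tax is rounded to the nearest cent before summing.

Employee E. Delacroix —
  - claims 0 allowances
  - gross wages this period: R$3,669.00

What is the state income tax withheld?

R$350.37

State Income Tax: taxable = R$3,669.00
  R$62.90 + 14.6% × (R$3,669.00 − R$1,700.00) = R$62.90 + 14.6% × R$1,969.00 = R$350.37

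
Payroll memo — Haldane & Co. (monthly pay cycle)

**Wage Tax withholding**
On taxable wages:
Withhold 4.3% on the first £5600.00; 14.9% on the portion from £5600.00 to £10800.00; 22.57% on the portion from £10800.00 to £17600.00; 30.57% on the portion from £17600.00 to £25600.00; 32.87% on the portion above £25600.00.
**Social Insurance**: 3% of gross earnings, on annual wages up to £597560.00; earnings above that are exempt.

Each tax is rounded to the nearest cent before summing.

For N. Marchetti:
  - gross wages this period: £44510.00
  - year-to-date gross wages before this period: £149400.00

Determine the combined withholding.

Wage Tax: taxable = £44510.00
  £4995.96 + 32.87% × (£44510.00 − £25600.00) = £4995.96 + 32.87% × £18910.00 = £11211.68
Social Insurance: 3% × £44510.00 = £1335.30
Total: £11211.68 + £1335.30 = £12546.98

£12546.98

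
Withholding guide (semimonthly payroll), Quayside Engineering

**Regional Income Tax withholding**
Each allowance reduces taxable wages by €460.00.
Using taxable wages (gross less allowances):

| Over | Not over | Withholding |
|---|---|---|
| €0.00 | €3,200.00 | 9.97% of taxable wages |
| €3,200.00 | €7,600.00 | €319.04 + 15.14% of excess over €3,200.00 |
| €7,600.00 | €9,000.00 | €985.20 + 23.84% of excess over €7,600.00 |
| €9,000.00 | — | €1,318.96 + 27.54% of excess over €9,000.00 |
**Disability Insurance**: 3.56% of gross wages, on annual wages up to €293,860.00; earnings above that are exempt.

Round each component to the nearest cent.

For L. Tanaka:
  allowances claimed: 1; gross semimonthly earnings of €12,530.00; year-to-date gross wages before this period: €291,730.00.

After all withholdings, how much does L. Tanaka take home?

€10,289.73

Regional Income Tax: taxable = €12,530.00 − 1×€460.00 = €12,070.00
  €1,318.96 + 27.54% × (€12,070.00 − €9,000.00) = €1,318.96 + 27.54% × €3,070.00 = €2,164.44
Disability Insurance: cap €293,860.00 − YTD €291,730.00 = €2,130.00 subject; 3.56% × €2,130.00 = €75.83
Total withheld: €2,164.44 + €75.83 = €2,240.27
Net pay: €12,530.00 − €2,240.27 = €10,289.73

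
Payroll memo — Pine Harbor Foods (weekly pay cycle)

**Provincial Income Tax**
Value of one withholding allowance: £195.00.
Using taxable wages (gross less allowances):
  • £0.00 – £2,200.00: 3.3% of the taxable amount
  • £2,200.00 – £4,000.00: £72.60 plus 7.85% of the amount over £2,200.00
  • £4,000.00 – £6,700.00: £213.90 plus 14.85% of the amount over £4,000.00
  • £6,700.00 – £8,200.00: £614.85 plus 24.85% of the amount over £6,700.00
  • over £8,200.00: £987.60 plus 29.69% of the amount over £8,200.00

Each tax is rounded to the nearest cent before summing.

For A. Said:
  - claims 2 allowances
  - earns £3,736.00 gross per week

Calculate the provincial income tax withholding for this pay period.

Provincial Income Tax: taxable = £3,736.00 − 2×£195.00 = £3,346.00
  £72.60 + 7.85% × (£3,346.00 − £2,200.00) = £72.60 + 7.85% × £1,146.00 = £162.56

£162.56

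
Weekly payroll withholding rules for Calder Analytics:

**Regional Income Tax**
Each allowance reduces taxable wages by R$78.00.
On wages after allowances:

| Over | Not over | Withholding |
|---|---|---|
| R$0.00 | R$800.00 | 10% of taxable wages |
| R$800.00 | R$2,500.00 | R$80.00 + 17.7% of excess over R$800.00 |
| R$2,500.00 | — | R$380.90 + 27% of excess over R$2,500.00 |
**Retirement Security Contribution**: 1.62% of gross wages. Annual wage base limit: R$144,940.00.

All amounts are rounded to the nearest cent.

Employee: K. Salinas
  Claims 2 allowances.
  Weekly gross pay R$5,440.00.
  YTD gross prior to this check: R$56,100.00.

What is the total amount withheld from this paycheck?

R$1,220.71

Regional Income Tax: taxable = R$5,440.00 − 2×R$78.00 = R$5,284.00
  R$380.90 + 27% × (R$5,284.00 − R$2,500.00) = R$380.90 + 27% × R$2,784.00 = R$1,132.58
Retirement Security Contribution: 1.62% × R$5,440.00 = R$88.13
Total: R$1,132.58 + R$88.13 = R$1,220.71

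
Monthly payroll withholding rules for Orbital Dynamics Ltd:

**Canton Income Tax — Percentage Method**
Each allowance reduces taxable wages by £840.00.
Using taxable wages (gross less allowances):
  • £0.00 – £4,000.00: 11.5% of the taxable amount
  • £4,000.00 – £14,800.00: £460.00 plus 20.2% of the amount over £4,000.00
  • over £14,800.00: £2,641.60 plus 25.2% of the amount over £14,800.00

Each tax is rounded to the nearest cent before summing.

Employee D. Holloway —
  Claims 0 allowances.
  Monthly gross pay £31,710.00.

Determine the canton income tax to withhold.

£6,902.92

Canton Income Tax: taxable = £31,710.00
  £2,641.60 + 25.2% × (£31,710.00 − £14,800.00) = £2,641.60 + 25.2% × £16,910.00 = £6,902.92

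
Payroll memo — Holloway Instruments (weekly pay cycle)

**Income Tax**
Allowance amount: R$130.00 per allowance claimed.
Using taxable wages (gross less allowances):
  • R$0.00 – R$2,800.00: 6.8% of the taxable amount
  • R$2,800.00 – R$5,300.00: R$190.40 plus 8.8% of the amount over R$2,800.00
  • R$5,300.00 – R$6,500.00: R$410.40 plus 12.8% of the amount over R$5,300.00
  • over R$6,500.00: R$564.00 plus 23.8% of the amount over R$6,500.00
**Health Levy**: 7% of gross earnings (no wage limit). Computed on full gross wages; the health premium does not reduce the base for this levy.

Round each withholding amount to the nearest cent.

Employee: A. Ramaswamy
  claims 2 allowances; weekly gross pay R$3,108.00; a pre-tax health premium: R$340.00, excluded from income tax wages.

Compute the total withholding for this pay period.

R$388.10

Income Tax: taxable = R$3,108.00 − R$340.00 − 2×R$130.00 = R$2,508.00
  6.8% × R$2,508.00 = R$170.54
Health Levy: 7% × R$3,108.00 = R$217.56
Total: R$170.54 + R$217.56 = R$388.10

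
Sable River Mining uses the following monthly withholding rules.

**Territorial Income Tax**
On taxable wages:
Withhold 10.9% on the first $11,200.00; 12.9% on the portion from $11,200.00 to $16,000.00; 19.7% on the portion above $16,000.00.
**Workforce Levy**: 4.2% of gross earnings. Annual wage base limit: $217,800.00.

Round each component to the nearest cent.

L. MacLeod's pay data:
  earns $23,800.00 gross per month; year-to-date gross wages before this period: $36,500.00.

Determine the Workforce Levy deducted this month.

$999.60

Workforce Levy: 4.2% × $23,800.00 = $999.60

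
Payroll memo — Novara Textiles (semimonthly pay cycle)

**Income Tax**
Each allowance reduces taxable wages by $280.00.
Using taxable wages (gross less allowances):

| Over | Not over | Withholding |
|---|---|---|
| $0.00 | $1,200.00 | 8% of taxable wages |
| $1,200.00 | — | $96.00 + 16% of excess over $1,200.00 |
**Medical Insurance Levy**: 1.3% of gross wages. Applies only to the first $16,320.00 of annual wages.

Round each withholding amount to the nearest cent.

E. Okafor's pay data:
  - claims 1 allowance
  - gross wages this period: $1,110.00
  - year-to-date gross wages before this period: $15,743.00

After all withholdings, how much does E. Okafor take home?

$1,036.10

Income Tax: taxable = $1,110.00 − 1×$280.00 = $830.00
  8% × $830.00 = $66.40
Medical Insurance Levy: cap $16,320.00 − YTD $15,743.00 = $577.00 subject; 1.3% × $577.00 = $7.50
Total withheld: $66.40 + $7.50 = $73.90
Net pay: $1,110.00 − $73.90 = $1,036.10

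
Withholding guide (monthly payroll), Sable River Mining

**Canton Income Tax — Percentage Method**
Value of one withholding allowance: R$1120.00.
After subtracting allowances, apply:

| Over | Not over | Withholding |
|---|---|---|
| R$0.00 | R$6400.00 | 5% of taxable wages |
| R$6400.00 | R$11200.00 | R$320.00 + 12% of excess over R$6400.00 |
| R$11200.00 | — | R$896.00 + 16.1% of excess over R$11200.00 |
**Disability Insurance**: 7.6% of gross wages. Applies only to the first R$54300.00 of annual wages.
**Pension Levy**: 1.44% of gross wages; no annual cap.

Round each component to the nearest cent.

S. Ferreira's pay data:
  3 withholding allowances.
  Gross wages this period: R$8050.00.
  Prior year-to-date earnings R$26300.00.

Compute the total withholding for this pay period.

R$962.22

Canton Income Tax: taxable = R$8050.00 − 3×R$1120.00 = R$4690.00
  5% × R$4690.00 = R$234.50
Disability Insurance: 7.6% × R$8050.00 = R$611.80
Pension Levy: 1.44% × R$8050.00 = R$115.92
Total: R$234.50 + R$611.80 + R$115.92 = R$962.22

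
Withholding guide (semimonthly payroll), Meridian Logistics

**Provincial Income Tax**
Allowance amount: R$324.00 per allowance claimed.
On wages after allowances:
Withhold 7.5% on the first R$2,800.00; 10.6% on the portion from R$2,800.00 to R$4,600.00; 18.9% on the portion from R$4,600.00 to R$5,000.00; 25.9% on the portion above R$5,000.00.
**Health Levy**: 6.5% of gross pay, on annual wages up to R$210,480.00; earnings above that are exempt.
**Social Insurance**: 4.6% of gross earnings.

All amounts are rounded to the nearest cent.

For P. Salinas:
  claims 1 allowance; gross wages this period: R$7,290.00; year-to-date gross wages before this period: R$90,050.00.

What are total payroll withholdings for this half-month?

Provincial Income Tax: taxable = R$7,290.00 − 1×R$324.00 = R$6,966.00
  R$476.40 + 25.9% × (R$6,966.00 − R$5,000.00) = R$476.40 + 25.9% × R$1,966.00 = R$985.59
Health Levy: 6.5% × R$7,290.00 = R$473.85
Social Insurance: 4.6% × R$7,290.00 = R$335.34
Total: R$985.59 + R$473.85 + R$335.34 = R$1,794.78

R$1,794.78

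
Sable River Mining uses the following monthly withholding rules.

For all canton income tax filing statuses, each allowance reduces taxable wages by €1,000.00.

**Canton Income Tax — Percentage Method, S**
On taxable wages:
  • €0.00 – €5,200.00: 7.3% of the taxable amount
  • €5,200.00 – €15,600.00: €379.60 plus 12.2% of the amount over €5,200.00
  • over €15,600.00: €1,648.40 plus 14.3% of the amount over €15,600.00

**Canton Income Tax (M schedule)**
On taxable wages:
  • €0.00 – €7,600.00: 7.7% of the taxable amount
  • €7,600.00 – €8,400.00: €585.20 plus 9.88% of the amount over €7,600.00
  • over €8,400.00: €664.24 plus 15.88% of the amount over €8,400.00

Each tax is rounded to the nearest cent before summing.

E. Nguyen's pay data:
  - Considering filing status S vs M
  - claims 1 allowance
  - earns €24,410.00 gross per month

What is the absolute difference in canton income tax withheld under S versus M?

Canton Income Tax (S): taxable = €24,410.00 − 1×€1,000.00 = €23,410.00
  €1,648.40 + 14.3% × (€23,410.00 − €15,600.00) = €1,648.40 + 14.3% × €7,810.00 = €2,765.23
Canton Income Tax (M): taxable = €24,410.00 − 1×€1,000.00 = €23,410.00
  €664.24 + 15.88% × (€23,410.00 − €8,400.00) = €664.24 + 15.88% × €15,010.00 = €3,047.83
Difference: |€2,765.23 − €3,047.83| = €282.60 (higher under M)

€282.60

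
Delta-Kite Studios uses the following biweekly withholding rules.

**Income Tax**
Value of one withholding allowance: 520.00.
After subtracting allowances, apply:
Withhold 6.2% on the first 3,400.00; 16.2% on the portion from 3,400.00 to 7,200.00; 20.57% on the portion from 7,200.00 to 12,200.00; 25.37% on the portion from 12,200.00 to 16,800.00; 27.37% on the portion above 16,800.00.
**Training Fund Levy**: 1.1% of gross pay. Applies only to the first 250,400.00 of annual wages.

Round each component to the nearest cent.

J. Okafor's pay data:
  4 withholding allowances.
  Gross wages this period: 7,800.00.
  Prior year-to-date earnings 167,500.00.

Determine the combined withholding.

672.44

Income Tax: taxable = 7,800.00 − 4×520.00 = 5,720.00
  210.80 + 16.2% × (5,720.00 − 3,400.00) = 210.80 + 16.2% × 2,320.00 = 586.64
Training Fund Levy: 1.1% × 7,800.00 = 85.80
Total: 586.64 + 85.80 = 672.44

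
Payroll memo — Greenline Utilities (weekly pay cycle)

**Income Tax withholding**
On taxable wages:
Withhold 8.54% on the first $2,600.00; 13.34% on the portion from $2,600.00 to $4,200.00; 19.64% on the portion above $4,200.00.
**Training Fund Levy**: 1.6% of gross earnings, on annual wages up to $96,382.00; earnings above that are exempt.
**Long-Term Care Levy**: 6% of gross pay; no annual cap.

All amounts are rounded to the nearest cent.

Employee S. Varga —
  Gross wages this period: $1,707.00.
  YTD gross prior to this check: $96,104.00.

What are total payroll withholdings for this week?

Income Tax: taxable = $1,707.00
  8.54% × $1,707.00 = $145.78
Training Fund Levy: cap $96,382.00 − YTD $96,104.00 = $278.00 subject; 1.6% × $278.00 = $4.45
Long-Term Care Levy: 6% × $1,707.00 = $102.42
Total: $145.78 + $4.45 + $102.42 = $252.65

$252.65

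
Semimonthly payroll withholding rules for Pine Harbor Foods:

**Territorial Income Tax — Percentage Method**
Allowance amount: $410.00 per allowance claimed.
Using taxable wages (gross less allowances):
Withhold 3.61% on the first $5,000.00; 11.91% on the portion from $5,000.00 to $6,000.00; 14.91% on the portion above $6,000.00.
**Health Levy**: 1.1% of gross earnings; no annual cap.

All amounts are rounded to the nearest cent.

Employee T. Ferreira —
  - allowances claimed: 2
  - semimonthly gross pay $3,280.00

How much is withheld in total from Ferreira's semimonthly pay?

Territorial Income Tax: taxable = $3,280.00 − 2×$410.00 = $2,460.00
  3.61% × $2,460.00 = $88.81
Health Levy: 1.1% × $3,280.00 = $36.08
Total: $88.81 + $36.08 = $124.89

$124.89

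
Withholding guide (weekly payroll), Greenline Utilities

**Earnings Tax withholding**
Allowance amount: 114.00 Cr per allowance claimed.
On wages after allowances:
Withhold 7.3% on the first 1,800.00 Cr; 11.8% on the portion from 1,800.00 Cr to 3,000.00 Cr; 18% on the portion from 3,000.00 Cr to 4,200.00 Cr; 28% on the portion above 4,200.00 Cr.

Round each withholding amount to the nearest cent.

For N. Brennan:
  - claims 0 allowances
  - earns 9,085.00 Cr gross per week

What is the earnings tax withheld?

Earnings Tax: taxable = 9,085.00 Cr
  489.00 Cr + 28% × (9,085.00 Cr − 4,200.00 Cr) = 489.00 Cr + 28% × 4,885.00 Cr = 1,856.80 Cr

1,856.80 Cr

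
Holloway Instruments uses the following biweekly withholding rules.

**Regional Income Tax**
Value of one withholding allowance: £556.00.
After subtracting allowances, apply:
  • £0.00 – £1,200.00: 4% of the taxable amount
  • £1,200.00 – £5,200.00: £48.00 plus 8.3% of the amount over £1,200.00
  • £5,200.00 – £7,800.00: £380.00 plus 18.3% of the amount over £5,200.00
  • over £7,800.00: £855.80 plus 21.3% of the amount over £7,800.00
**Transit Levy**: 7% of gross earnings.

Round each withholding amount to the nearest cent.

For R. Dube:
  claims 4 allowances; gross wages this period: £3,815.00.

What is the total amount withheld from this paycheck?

Regional Income Tax: taxable = £3,815.00 − 4×£556.00 = £1,591.00
  £48.00 + 8.3% × (£1,591.00 − £1,200.00) = £48.00 + 8.3% × £391.00 = £80.45
Transit Levy: 7% × £3,815.00 = £267.05
Total: £80.45 + £267.05 = £347.50

£347.50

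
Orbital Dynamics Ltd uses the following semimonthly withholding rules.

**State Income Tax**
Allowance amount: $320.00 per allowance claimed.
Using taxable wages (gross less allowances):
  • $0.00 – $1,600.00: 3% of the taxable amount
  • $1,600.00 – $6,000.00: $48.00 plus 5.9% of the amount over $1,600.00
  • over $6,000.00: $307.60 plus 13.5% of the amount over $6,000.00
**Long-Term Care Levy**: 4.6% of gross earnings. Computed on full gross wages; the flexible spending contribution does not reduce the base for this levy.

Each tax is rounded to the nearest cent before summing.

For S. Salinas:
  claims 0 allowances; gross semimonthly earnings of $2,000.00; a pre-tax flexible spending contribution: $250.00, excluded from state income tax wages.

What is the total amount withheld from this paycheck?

State Income Tax: taxable = $2,000.00 − $250.00 = $1,750.00
  $48.00 + 5.9% × ($1,750.00 − $1,600.00) = $48.00 + 5.9% × $150.00 = $56.85
Long-Term Care Levy: 4.6% × $2,000.00 = $92.00
Total: $56.85 + $92.00 = $148.85

$148.85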